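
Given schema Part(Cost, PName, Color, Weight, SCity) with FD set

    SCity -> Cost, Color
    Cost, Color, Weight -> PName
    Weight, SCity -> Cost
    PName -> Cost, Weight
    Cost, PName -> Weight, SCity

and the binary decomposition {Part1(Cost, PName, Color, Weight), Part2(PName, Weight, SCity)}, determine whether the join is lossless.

Yes

Common attributes: Part1 ∩ Part2 = {PName, Weight}.
Closure of {PName, Weight}: PName → Cost, Weight applies, adding Cost; Cost, PName → Weight, SCity applies, adding SCity; SCity → Cost, Color applies, adding Color. So (PName, Weight)⁺ = {Cost, PName, Color, Weight, SCity}.
This closure contains every attribute of Part1, so Part1 ∩ Part2 → Part1. The join is lossless.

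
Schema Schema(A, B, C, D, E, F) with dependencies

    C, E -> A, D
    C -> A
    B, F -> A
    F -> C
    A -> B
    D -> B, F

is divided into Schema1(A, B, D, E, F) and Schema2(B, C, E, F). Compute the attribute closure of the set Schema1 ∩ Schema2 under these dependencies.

Schema1 ∩ Schema2 = {B, E, F}.
B, F → A applies, adding A
F → C applies, adding C
C, E → A, D applies, adding D
Closure: {A, B, C, D, E, F}.

A, B, C, D, E, F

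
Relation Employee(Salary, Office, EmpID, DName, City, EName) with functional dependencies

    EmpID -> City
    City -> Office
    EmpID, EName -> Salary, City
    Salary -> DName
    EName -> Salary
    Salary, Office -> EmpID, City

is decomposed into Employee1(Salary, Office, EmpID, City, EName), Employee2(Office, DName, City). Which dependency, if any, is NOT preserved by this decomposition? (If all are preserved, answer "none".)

Check Salary → DName: no single fragment contains all of {Salary, DName}, and the restricted closure of {Salary} across the fragments never reaches {DName}.
EmpID → City is preserved.
City → Office is preserved.
EmpID, EName → Salary, City is preserved.
EName → Salary is preserved.
Salary, Office → EmpID, City is preserved.

Salary -> DName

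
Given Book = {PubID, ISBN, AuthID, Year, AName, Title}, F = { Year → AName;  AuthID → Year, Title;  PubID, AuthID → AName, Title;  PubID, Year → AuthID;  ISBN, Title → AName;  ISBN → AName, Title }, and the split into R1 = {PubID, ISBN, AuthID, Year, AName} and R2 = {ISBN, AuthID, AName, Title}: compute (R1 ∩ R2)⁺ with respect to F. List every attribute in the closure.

ISBN, AuthID, Year, AName, Title

R1 ∩ R2 = {ISBN, AuthID, AName}.
AuthID → Year, Title applies, adding Year, Title
Closure: {ISBN, AuthID, Year, AName, Title}.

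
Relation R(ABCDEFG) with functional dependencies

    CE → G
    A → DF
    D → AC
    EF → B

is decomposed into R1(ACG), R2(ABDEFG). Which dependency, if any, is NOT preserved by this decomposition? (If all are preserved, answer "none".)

Check CE → G: no single fragment contains all of {CEG}, and the restricted closure of {CE} across the fragments never reaches {G}.
A → DF is preserved.
D → AC is preserved.
EF → B is preserved.

CE → G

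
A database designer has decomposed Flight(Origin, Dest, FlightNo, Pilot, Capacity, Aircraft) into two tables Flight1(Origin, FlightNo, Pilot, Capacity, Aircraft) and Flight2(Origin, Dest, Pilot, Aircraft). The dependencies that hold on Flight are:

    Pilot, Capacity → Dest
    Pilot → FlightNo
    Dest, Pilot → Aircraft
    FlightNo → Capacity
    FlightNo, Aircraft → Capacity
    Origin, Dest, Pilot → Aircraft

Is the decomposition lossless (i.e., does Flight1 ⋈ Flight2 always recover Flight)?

Common attributes: Flight1 ∩ Flight2 = {Origin, Pilot, Aircraft}.
Closure of {Origin, Pilot, Aircraft}: Pilot → FlightNo applies, adding FlightNo; FlightNo → Capacity applies, adding Capacity; Pilot, Capacity → Dest applies, adding Dest. So (Origin, Pilot, Aircraft)⁺ = {Origin, Dest, FlightNo, Pilot, Capacity, Aircraft}.
This closure contains every attribute of Flight1, so Flight1 ∩ Flight2 → Flight1. The join is lossless.

Yes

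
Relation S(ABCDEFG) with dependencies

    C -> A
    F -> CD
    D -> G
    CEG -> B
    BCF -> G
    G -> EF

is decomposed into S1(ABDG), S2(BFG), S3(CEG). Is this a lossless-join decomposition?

Yes

Chase test. Columns are ABCDEFG; row i has aⱼ where attribute j ∈ Si, else bᵢⱼ.
Initial tableau (one row per fragment):
  row 1: a1 a2 b13 a4 b15 b16 a7
  row 2: b21 a2 b23 b24 b25 a6 a7
  row 3: b31 b32 a3 b34 a5 b36 a7
Rows 1 and 2 agree on G; apply G→EF and equate their EF entries.
Rows 1 and 3 agree on G; apply G→EF and equate their EF entries.
Rows 1 and 2 agree on F; apply F→CD and equate their CD entries.
Rows 1 and 3 agree on F; apply F→CD and equate their CD entries.
Rows 1 and 3 agree on CEG; apply CEG→B and equate their B entries.
Rows 1 and 2 agree on C; apply C→A and equate their A entries.
Rows 1 and 3 agree on C; apply C→A and equate their A entries.
Row 1 is now all distinguished symbols — the join is lossless.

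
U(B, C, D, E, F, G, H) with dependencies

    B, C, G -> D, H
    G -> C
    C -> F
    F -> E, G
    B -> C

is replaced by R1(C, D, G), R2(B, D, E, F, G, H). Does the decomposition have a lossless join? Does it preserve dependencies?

lossless and dependency-preserving

Lossless test: (D, G)⁺ = {C, D, E, F, G}, which contains all of one fragment — lossless.
Dependency preservation: B, C, G → D, H; C → F; B → C are not contained in any single fragment, but the restricted closure of each left-hand side across the fragments still reaches the right-hand side; the remaining FDs each lie inside some fragment. All dependencies are preserved.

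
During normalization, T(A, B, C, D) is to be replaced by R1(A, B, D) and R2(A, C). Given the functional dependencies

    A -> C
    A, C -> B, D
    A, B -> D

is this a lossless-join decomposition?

Yes

Common attributes: R1 ∩ R2 = {A}.
Closure of {A}: A → C applies, adding C; A, C → B, D applies, adding B, D. So (A)⁺ = {A, B, C, D}.
This closure contains every attribute of R1, so R1 ∩ R2 → R1. The join is lossless.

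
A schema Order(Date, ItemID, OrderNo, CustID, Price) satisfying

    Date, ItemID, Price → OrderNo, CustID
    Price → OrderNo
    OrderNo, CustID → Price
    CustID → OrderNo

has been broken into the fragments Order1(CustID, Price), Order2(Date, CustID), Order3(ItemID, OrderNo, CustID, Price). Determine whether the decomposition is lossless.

No

Chase test. Columns are Date, ItemID, OrderNo, CustID, Price; row i has aⱼ where attribute j ∈ Orderi, else bᵢⱼ.
Initial tableau (one row per fragment):
  row 1: b11 b12 b13 a4 a5
  row 2: a1 b22 b23 a4 b25
  row 3: b31 a2 a3 a4 a5
Rows 1 and 3 agree on Price; apply Price→OrderNo and equate their OrderNo entries.
Rows 1 and 2 agree on CustID; apply CustID→OrderNo and equate their OrderNo entries.
Rows 1 and 2 agree on OrderNo, CustID; apply OrderNo, CustID→Price and equate their Price entries.
No row becomes fully distinguished — the join is lossy.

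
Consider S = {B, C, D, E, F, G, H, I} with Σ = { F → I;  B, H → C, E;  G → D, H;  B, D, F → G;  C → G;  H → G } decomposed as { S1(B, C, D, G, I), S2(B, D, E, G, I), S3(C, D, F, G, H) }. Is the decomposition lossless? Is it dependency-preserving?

lossy and not dependency-preserving

Lossless test (chase): Rows 1 and 2 agree on G; apply G→D, H and equate their D, H entries. Rows 1 and 3 agree on G; apply G→D, H and equate their D, H entries. Rows 1 and 2 agree on B, H; apply B, H→C, E and equate their C, E entries. No row becomes fully distinguished — the join is lossy.
Dependency preservation: the restricted closure of {F} across the fragments never reaches {I}, so F → I cannot be enforced without a join — not preserved.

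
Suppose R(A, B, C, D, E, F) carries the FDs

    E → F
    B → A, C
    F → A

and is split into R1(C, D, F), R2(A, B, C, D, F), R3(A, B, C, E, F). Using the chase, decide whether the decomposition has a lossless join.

No

Chase test. Columns are A, B, C, D, E, F; row i has aⱼ where attribute j ∈ Ri, else bᵢⱼ.
Initial tableau (one row per fragment):
  row 1: b11 b12 a3 a4 b15 a6
  row 2: a1 a2 a3 a4 b25 a6
  row 3: a1 a2 a3 b34 a5 a6
Rows 1 and 2 agree on F; apply F→A and equate their A entries.
No row becomes fully distinguished — the join is lossy.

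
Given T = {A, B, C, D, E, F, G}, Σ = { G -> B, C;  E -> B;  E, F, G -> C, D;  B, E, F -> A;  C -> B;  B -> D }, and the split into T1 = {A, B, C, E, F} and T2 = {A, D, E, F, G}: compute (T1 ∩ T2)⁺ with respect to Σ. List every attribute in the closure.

A, B, D, E, F

T1 ∩ T2 = {A, E, F}.
E → B applies, adding B
B → D applies, adding D
Closure: {A, B, D, E, F}.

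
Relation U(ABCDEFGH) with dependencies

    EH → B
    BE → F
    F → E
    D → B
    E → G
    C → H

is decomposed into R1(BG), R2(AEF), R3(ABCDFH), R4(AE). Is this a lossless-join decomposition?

Chase test. Columns are ABCDEFGH; row i has aⱼ where attribute j ∈ Ri, else bᵢⱼ.
Initial tableau (one row per fragment):
  row 1: b11 a2 b13 b14 b15 b16 a7 b18
  row 2: a1 b22 b23 b24 a5 a6 b27 b28
  row 3: a1 a2 a3 a4 b35 a6 b37 a8
  row 4: a1 b42 b43 b44 a5 b46 b47 b48
Rows 2 and 3 agree on F; apply F→E and equate their E entries.
Rows 2 and 3 agree on E; apply E→G and equate their G entries.
Rows 2 and 4 agree on E; apply E→G and equate their G entries.
No row becomes fully distinguished — the join is lossy.

No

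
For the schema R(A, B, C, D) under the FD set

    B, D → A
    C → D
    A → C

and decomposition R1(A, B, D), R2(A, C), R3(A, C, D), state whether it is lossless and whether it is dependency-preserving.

lossless and dependency-preserving

Lossless test (chase): Rows 2 and 3 agree on C; apply C→D and equate their D entries. Rows 1 and 2 agree on A; apply A→C and equate their C entries. Row 1 is now all distinguished symbols — the join is lossless.
Dependency preservation: every FD's attributes lie within a single fragment, so each can be enforced locally — preserved.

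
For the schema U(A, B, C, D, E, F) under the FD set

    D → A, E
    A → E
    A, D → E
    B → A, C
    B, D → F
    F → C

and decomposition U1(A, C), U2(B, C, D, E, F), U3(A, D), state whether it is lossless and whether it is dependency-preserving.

lossless but not dependency-preserving

Lossless test (chase): Rows 2 and 3 agree on D; apply D→A, E and equate their A, E entries. Rows 1 and 2 agree on A; apply A→E and equate their E entries. Row 2 is now all distinguished symbols — the join is lossless.
Dependency preservation: the restricted closure of {A} across the fragments never reaches {E}, so A → E cannot be enforced without a join — not preserved.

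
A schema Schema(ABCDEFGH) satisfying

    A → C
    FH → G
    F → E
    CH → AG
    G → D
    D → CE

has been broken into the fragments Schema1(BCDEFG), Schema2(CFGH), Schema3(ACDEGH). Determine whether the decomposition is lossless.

No

Chase test. Columns are ABCDEFGH; row i has aⱼ where attribute j ∈ Schemai, else bᵢⱼ.
Initial tableau (one row per fragment):
  row 1: b11 a2 a3 a4 a5 a6 a7 b18
  row 2: b21 b22 a3 b24 b25 a6 a7 a8
  row 3: a1 b32 a3 a4 a5 b36 a7 a8
Rows 1 and 2 agree on F; apply F→E and equate their E entries.
Rows 2 and 3 agree on CH; apply CH→AG and equate their AG entries.
Rows 1 and 2 agree on G; apply G→D and equate their D entries.
No row becomes fully distinguished — the join is lossy.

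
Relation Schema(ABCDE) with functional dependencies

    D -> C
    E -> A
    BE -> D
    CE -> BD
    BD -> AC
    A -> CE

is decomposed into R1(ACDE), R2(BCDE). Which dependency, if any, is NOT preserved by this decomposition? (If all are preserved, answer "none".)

none

D → C lies within R1.
E → A lies within R1.
BE → D lies within R2.
CE → BD lies within R2.
BD → AC: restricted closure across fragments reaches AC.
A → CE lies within R1.
Every dependency is enforceable on the fragments, so the decomposition is dependency-preserving.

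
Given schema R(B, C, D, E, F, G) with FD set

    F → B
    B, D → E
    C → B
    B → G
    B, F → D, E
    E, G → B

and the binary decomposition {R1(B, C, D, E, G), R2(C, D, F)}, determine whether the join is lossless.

Yes

Common attributes: R1 ∩ R2 = {C, D}.
Closure of {C, D}: C → B applies, adding B; B → G applies, adding G; B, D → E applies, adding E. So (C, D)⁺ = {B, C, D, E, G}.
This closure contains every attribute of R1, so R1 ∩ R2 → R1. The join is lossless.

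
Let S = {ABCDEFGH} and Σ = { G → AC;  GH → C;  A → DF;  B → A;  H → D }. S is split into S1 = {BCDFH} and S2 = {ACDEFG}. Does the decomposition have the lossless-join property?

No

Common attributes: S1 ∩ S2 = {CDF}.
No dependency enlarges {CDF}, so (CDF)⁺ = {CDF}.
The closure contains neither all of S1 = {BCDFH} nor all of S2 = {ACDEFG}, so the common attributes are not a superkey of either fragment. The join is lossy.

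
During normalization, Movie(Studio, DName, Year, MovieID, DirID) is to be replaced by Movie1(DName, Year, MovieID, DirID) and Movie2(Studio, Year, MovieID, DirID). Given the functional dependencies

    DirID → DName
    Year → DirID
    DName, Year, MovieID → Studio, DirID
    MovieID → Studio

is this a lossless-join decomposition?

Common attributes: Movie1 ∩ Movie2 = {Year, MovieID, DirID}.
Closure of {Year, MovieID, DirID}: DirID → DName applies, adding DName; DName, Year, MovieID → Studio, DirID applies, adding Studio. So (Year, MovieID, DirID)⁺ = {Studio, DName, Year, MovieID, DirID}.
This closure contains every attribute of Movie1, so Movie1 ∩ Movie2 → Movie1. The join is lossless.

Yes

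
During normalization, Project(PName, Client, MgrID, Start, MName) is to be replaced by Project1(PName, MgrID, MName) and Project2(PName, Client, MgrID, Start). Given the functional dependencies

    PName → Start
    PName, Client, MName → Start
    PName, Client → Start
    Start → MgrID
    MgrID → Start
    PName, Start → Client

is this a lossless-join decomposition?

Yes

Common attributes: Project1 ∩ Project2 = {PName, MgrID}.
Closure of {PName, MgrID}: PName → Start applies, adding Start; PName, Start → Client applies, adding Client. So (PName, MgrID)⁺ = {PName, Client, MgrID, Start}.
This closure contains every attribute of Project2, so Project1 ∩ Project2 → Project2. The join is lossless.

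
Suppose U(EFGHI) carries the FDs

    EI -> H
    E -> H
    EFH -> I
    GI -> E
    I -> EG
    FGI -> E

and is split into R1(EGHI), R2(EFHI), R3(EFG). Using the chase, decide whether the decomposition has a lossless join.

Chase test. Columns are EFGHI; row i has aⱼ where attribute j ∈ Ri, else bᵢⱼ.
Initial tableau (one row per fragment):
  row 1: a1 b12 a3 a4 a5
  row 2: a1 a2 b23 a4 a5
  row 3: a1 a2 a3 b34 b35
Rows 1 and 3 agree on E; apply E→H and equate their H entries.
Rows 2 and 3 agree on EFH; apply EFH→I and equate their I entries.
Rows 1 and 2 agree on I; apply I→EG and equate their EG entries.
Row 2 is now all distinguished symbols — the join is lossless.

Yes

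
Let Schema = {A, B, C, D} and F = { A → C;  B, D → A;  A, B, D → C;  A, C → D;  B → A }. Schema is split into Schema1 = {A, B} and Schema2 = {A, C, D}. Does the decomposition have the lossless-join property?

Yes

Common attributes: Schema1 ∩ Schema2 = {A}.
Closure of {A}: A → C applies, adding C; A, C → D applies, adding D. So (A)⁺ = {A, C, D}.
This closure contains every attribute of Schema2, so Schema1 ∩ Schema2 → Schema2. The join is lossless.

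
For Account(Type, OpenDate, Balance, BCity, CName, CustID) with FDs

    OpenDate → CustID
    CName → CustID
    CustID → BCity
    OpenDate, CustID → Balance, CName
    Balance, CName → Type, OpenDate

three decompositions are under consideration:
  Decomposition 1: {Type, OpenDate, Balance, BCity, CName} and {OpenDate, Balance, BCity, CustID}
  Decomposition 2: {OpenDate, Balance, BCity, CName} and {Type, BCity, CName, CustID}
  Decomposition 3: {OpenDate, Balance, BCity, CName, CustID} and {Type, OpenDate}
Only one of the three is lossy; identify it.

Decomposition 2

Decomposition 1: common = {OpenDate, Balance, BCity}, closure = {Type, OpenDate, Balance, BCity, CName, CustID} → lossless.
Decomposition 2: common = {BCity, CName}, closure = {BCity, CName, CustID} → lossy.
Decomposition 3: common = {OpenDate}, closure = {Type, OpenDate, Balance, BCity, CName, CustID} → lossless.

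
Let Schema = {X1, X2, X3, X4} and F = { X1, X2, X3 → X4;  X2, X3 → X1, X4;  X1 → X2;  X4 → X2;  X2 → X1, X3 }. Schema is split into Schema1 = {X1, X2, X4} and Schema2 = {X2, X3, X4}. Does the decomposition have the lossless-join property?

Common attributes: Schema1 ∩ Schema2 = {X2, X4}.
Closure of {X2, X4}: X2 → X1, X3 applies, adding X1, X3. So (X2, X4)⁺ = {X1, X2, X3, X4}.
This closure contains every attribute of Schema1, so Schema1 ∩ Schema2 → Schema1. The join is lossless.

Yes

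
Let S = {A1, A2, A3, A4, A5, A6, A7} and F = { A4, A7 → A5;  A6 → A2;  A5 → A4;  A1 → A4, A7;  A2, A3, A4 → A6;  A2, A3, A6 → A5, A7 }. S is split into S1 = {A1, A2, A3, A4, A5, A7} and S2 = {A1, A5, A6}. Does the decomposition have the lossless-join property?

No

Common attributes: S1 ∩ S2 = {A1, A5}.
Closure of {A1, A5}: A5 → A4 applies, adding A4; A1 → A4, A7 applies, adding A7. So (A1, A5)⁺ = {A1, A4, A5, A7}.
The closure contains neither all of S1 = {A1, A2, A3, A4, A5, A7} nor all of S2 = {A1, A5, A6}, so the common attributes are not a superkey of either fragment. The join is lossy.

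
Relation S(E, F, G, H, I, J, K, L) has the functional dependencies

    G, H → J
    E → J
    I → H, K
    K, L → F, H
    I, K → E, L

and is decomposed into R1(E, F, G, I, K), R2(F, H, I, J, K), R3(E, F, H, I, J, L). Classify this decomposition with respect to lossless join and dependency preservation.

Lossless test (chase): Rows 1 and 3 agree on E; apply E→J and equate their J entries. Rows 1 and 2 agree on I; apply I→H, K and equate their H, K entries. Rows 1 and 3 agree on I; apply I→H, K and equate their H, K entries. Rows 1 and 2 agree on I, K; apply I, K→E, L and equate their E, L entries. Rows 1 and 3 agree on I, K; apply I, K→E, L and equate their E, L entries. Row 1 is now all distinguished symbols — the join is lossless.
Dependency preservation: the restricted closure of {G, H} across the fragments never reaches {J}, so G, H → J cannot be enforced without a join — not preserved.

lossless but not dependency-preserving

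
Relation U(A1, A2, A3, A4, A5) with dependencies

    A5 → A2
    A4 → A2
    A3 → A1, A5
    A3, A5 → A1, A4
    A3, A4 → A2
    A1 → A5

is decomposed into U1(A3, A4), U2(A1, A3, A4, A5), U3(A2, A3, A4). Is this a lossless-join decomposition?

Chase test. Columns are A1, A2, A3, A4, A5; row i has aⱼ where attribute j ∈ Ui, else bᵢⱼ.
Initial tableau (one row per fragment):
  row 1: b11 b12 a3 a4 b15
  row 2: a1 b22 a3 a4 a5
  row 3: b31 a2 a3 a4 b35
Rows 1 and 2 agree on A4; apply A4→A2 and equate their A2 entries.
Rows 1 and 3 agree on A4; apply A4→A2 and equate their A2 entries.
Rows 1 and 2 agree on A3; apply A3→A1, A5 and equate their A1, A5 entries.
Rows 1 and 3 agree on A3; apply A3→A1, A5 and equate their A1, A5 entries.
Row 1 is now all distinguished symbols — the join is lossless.

Yes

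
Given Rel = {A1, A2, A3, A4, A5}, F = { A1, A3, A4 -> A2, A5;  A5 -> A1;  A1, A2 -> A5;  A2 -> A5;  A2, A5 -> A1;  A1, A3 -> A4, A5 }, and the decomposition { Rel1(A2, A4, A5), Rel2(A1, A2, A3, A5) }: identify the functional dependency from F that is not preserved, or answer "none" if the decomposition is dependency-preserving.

A1, A3 -> A4, A5

Check A1, A3 → A4, A5: no single fragment contains all of {A1, A3, A4, A5}, and the restricted closure of {A1, A3} across the fragments never reaches {A4, A5}.
A1, A3, A4 → A2, A5 is preserved.
A5 → A1 is preserved.
A1, A2 → A5 is preserved.
A2 → A5 is preserved.
A2, A5 → A1 is preserved.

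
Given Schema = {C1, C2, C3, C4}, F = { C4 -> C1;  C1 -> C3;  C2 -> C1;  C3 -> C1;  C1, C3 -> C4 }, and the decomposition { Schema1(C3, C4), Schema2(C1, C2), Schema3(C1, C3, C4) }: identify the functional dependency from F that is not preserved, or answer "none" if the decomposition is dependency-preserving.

none

C4 → C1 lies within Schema3.
C1 → C3 lies within Schema3.
C2 → C1 lies within Schema2.
C3 → C1 lies within Schema3.
C1, C3 → C4 lies within Schema3.
Every dependency is enforceable on the fragments, so the decomposition is dependency-preserving.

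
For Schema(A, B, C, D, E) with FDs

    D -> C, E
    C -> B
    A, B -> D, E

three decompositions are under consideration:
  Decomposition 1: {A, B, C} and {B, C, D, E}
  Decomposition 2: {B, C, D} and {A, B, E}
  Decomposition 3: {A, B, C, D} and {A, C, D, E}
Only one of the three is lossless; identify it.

Decomposition 1: common = {B, C}, closure = {B, C} → lossy.
Decomposition 2: common = {B}, closure = {B} → lossy.
Decomposition 3: common = {A, C, D}, closure = {A, B, C, D, E} → lossless.

Decomposition 3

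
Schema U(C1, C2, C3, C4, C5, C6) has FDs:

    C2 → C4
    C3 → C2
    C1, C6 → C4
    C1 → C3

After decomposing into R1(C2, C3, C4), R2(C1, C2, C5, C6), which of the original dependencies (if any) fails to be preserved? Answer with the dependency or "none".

C1 → C3

Check C1 → C3: no single fragment contains all of {C1, C3}, and the restricted closure of {C1} across the fragments never reaches {C3}.
C2 → C4 is preserved.
C3 → C2 is preserved.
C1, C6 → C4 is preserved.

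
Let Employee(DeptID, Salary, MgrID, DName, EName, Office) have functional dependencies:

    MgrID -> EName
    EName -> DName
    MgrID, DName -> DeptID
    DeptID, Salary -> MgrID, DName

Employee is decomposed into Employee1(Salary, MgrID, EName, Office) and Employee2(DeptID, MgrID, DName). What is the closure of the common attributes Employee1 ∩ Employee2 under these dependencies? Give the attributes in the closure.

DeptID, MgrID, DName, EName

Employee1 ∩ Employee2 = {MgrID}.
MgrID → EName applies, adding EName
EName → DName applies, adding DName
MgrID, DName → DeptID applies, adding DeptID
Closure: {DeptID, MgrID, DName, EName}.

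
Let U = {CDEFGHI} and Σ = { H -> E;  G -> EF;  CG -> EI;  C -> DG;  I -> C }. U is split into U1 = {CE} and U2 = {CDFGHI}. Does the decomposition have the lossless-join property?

Common attributes: U1 ∩ U2 = {C}.
Closure of {C}: C → DG applies, adding DG; G → EF applies, adding EF; CG → EI applies, adding I. So (C)⁺ = {CDEFGI}.
This closure contains every attribute of U1, so U1 ∩ U2 → U1. The join is lossless.

Yes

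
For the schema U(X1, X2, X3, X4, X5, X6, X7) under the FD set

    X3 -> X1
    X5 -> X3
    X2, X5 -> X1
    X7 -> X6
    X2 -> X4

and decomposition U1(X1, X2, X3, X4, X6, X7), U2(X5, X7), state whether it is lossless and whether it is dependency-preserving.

Lossless test: (X7)⁺ = {X6, X7}, which is a superkey of neither fragment — lossy.
Dependency preservation: the restricted closure of {X5} across the fragments never reaches {X3}, so X5 → X3 cannot be enforced without a join — not preserved.

lossy and not dependency-preserving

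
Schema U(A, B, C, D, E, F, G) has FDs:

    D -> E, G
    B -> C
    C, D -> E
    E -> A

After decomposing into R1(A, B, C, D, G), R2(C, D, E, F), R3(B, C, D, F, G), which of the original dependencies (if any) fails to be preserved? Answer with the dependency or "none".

E -> A

Check E → A: no single fragment contains all of {A, E}, and the restricted closure of {E} across the fragments never reaches {A}.
D → E, G is preserved.
B → C is preserved.
C, D → E is preserved.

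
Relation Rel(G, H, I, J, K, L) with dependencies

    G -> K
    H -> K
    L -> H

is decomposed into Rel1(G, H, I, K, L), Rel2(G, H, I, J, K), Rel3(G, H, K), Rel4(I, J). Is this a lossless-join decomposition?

No

Chase test. Columns are G, H, I, J, K, L; row i has aⱼ where attribute j ∈ Reli, else bᵢⱼ.
Initial tableau (one row per fragment):
  row 1: a1 a2 a3 b14 a5 a6
  row 2: a1 a2 a3 a4 a5 b26
  row 3: a1 a2 b33 b34 a5 b36
  row 4: b41 b42 a3 a4 b45 b46
No row becomes fully distinguished — the join is lossy.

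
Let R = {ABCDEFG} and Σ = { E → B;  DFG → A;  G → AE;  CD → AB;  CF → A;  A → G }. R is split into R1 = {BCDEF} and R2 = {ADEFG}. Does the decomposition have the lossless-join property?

Common attributes: R1 ∩ R2 = {DEF}.
Closure of {DEF}: E → B applies, adding B. So (DEF)⁺ = {BDEF}.
The closure contains neither all of R1 = {BCDEF} nor all of R2 = {ADEFG}, so the common attributes are not a superkey of either fragment. The join is lossy.

No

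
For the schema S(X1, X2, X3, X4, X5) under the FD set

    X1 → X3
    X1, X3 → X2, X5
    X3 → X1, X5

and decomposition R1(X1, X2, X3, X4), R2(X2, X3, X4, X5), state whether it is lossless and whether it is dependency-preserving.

lossless and dependency-preserving

Lossless test: (X2, X3, X4)⁺ = {X1, X2, X3, X4, X5}, which contains all of one fragment — lossless.
Dependency preservation: X1, X3 → X2, X5; X3 → X1, X5 are not contained in any single fragment, but the restricted closure of each left-hand side across the fragments still reaches the right-hand side; the remaining FDs each lie inside some fragment. All dependencies are preserved.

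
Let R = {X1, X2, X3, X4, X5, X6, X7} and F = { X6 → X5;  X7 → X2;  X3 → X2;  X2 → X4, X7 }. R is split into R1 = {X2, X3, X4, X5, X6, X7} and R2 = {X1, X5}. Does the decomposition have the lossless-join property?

No

Common attributes: R1 ∩ R2 = {X5}.
No dependency enlarges {X5}, so (X5)⁺ = {X5}.
The closure contains neither all of R1 = {X2, X3, X4, X5, X6, X7} nor all of R2 = {X1, X5}, so the common attributes are not a superkey of either fragment. The join is lossy.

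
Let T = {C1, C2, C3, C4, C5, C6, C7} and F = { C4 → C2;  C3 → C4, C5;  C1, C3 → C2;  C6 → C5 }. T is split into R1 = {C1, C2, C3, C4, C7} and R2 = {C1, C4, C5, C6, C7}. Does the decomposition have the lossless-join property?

No

Common attributes: R1 ∩ R2 = {C1, C4, C7}.
Closure of {C1, C4, C7}: C4 → C2 applies, adding C2. So (C1, C4, C7)⁺ = {C1, C2, C4, C7}.
The closure contains neither all of R1 = {C1, C2, C3, C4, C7} nor all of R2 = {C1, C4, C5, C6, C7}, so the common attributes are not a superkey of either fragment. The join is lossy.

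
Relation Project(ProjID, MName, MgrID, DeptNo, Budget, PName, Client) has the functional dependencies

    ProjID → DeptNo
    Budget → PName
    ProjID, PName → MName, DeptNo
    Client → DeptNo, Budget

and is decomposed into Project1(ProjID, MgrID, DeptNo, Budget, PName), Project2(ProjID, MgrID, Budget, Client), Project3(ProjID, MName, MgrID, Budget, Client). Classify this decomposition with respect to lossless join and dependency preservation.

Lossless test (chase): Rows 1 and 2 agree on ProjID; apply ProjID→DeptNo and equate their DeptNo entries. Rows 1 and 3 agree on ProjID; apply ProjID→DeptNo and equate their DeptNo entries. Rows 1 and 2 agree on Budget; apply Budget→PName and equate their PName entries. Rows 1 and 3 agree on Budget; apply Budget→PName and equate their PName entries. Rows 1 and 2 agree on ProjID, PName; apply ProjID, PName→MName, DeptNo and equate their MName, DeptNo entries. Rows 1 and 3 agree on ProjID, PName; apply ProjID, PName→MName, DeptNo and equate their MName, DeptNo entries. Row 2 is now all distinguished symbols — the join is lossless.
Dependency preservation: the restricted closure of {ProjID, PName} across the fragments never reaches {MName, DeptNo}, so ProjID, PName → MName, DeptNo cannot be enforced without a join — not preserved.

lossless but not dependency-preserving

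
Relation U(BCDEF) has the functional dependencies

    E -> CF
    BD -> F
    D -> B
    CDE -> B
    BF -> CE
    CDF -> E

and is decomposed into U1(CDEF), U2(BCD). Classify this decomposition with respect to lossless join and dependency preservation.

lossless but not dependency-preserving

Lossless test: (CD)⁺ = {BCDEF}, which contains all of one fragment — lossless.
Dependency preservation: the restricted closure of {BF} across the fragments never reaches {CE}, so BF → CE cannot be enforced without a join — not preserved.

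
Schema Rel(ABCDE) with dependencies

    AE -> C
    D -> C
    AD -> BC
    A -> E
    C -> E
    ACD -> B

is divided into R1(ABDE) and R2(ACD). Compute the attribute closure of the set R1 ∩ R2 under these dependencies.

R1 ∩ R2 = {AD}.
D → C applies, adding C
AD → BC applies, adding B
A → E applies, adding E
Closure: {ABCDE}.

ABCDE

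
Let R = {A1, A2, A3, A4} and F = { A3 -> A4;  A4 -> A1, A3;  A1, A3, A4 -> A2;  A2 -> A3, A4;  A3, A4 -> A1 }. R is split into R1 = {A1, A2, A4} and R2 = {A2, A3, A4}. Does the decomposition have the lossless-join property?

Common attributes: R1 ∩ R2 = {A2, A4}.
Closure of {A2, A4}: A4 → A1, A3 applies, adding A1, A3. So (A2, A4)⁺ = {A1, A2, A3, A4}.
This closure contains every attribute of R1, so R1 ∩ R2 → R1. The join is lossless.

Yes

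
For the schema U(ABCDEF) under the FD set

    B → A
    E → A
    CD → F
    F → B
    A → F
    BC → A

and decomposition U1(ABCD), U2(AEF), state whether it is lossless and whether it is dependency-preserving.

Lossless test: (A)⁺ = {ABF}, which is a superkey of neither fragment — lossy.
Dependency preservation: CD → F; F → B are not contained in any single fragment, but the restricted closure of each left-hand side across the fragments still reaches the right-hand side; the remaining FDs each lie inside some fragment. All dependencies are preserved.

lossy but dependency-preserving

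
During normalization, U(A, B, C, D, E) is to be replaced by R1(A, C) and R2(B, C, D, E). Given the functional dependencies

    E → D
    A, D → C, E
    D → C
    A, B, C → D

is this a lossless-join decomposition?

No

Common attributes: R1 ∩ R2 = {C}.
No dependency enlarges {C}, so (C)⁺ = {C}.
The closure contains neither all of R1 = {A, C} nor all of R2 = {B, C, D, E}, so the common attributes are not a superkey of either fragment. The join is lossy.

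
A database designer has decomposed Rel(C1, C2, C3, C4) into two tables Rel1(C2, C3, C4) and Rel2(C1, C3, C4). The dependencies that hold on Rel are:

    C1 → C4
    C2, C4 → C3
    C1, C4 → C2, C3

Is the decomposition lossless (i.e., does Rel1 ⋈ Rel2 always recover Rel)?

No

Common attributes: Rel1 ∩ Rel2 = {C3, C4}.
No dependency enlarges {C3, C4}, so (C3, C4)⁺ = {C3, C4}.
The closure contains neither all of Rel1 = {C2, C3, C4} nor all of Rel2 = {C1, C3, C4}, so the common attributes are not a superkey of either fragment. The join is lossy.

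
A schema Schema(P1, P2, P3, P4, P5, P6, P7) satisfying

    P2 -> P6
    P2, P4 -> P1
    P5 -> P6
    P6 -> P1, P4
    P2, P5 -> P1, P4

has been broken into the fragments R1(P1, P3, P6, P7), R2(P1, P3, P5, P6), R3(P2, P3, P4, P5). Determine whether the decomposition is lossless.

No

Chase test. Columns are P1, P2, P3, P4, P5, P6, P7; row i has aⱼ where attribute j ∈ Ri, else bᵢⱼ.
Initial tableau (one row per fragment):
  row 1: a1 b12 a3 b14 b15 a6 a7
  row 2: a1 b22 a3 b24 a5 a6 b27
  row 3: b31 a2 a3 a4 a5 b36 b37
Rows 2 and 3 agree on P5; apply P5→P6 and equate their P6 entries.
Rows 1 and 2 agree on P6; apply P6→P1, P4 and equate their P1, P4 entries.
Rows 1 and 3 agree on P6; apply P6→P1, P4 and equate their P1, P4 entries.
No row becomes fully distinguished — the join is lossy.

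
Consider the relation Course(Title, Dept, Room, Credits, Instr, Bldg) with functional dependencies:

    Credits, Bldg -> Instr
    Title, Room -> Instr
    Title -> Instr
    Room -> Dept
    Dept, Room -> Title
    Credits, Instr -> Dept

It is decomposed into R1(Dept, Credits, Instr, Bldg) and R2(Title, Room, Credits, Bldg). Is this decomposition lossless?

Common attributes: R1 ∩ R2 = {Credits, Bldg}.
Closure of {Credits, Bldg}: Credits, Bldg → Instr applies, adding Instr; Credits, Instr → Dept applies, adding Dept. So (Credits, Bldg)⁺ = {Dept, Credits, Instr, Bldg}.
This closure contains every attribute of R1, so R1 ∩ R2 → R1. The join is lossless.

Yes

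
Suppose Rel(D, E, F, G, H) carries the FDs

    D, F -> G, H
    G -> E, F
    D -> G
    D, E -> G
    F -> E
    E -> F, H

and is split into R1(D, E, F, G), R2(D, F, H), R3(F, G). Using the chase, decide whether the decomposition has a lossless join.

Chase test. Columns are D, E, F, G, H; row i has aⱼ where attribute j ∈ Ri, else bᵢⱼ.
Initial tableau (one row per fragment):
  row 1: a1 a2 a3 a4 b15
  row 2: a1 b22 a3 b24 a5
  row 3: b31 b32 a3 a4 b35
Rows 1 and 2 agree on D, F; apply D, F→G, H and equate their G, H entries.
Rows 1 and 2 agree on G; apply G→E, F and equate their E, F entries.
Rows 1 and 3 agree on G; apply G→E, F and equate their E, F entries.
Rows 1 and 3 agree on E; apply E→F, H and equate their F, H entries.
Row 1 is now all distinguished symbols — the join is lossless.

Yes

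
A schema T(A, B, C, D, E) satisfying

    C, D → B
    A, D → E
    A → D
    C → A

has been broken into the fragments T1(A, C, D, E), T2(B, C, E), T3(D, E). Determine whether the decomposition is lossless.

Chase test. Columns are A, B, C, D, E; row i has aⱼ where attribute j ∈ Ti, else bᵢⱼ.
Initial tableau (one row per fragment):
  row 1: a1 b12 a3 a4 a5
  row 2: b21 a2 a3 b24 a5
  row 3: b31 b32 b33 a4 a5
Rows 1 and 2 agree on C; apply C→A and equate their A entries.
Rows 1 and 2 agree on A; apply A→D and equate their D entries.
Rows 1 and 2 agree on C, D; apply C, D→B and equate their B entries.
Row 1 is now all distinguished symbols — the join is lossless.

Yes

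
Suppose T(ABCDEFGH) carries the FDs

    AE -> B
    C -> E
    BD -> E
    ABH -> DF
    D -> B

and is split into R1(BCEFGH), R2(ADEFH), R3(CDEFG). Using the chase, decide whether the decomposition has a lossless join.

Chase test. Columns are ABCDEFGH; row i has aⱼ where attribute j ∈ Ri, else bᵢⱼ.
Initial tableau (one row per fragment):
  row 1: b11 a2 a3 b14 a5 a6 a7 a8
  row 2: a1 b22 b23 a4 a5 a6 b27 a8
  row 3: b31 b32 a3 a4 a5 a6 a7 b38
Rows 2 and 3 agree on D; apply D→B and equate their B entries.
No row becomes fully distinguished — the join is lossy.

No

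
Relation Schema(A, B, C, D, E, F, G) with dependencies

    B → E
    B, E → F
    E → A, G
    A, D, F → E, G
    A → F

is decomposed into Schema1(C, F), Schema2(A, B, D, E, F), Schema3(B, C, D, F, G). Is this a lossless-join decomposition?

Chase test. Columns are A, B, C, D, E, F, G; row i has aⱼ where attribute j ∈ Schemai, else bᵢⱼ.
Initial tableau (one row per fragment):
  row 1: b11 b12 a3 b14 b15 a6 b17
  row 2: a1 a2 b23 a4 a5 a6 b27
  row 3: b31 a2 a3 a4 b35 a6 a7
Rows 2 and 3 agree on B; apply B→E and equate their E entries.
Rows 2 and 3 agree on E; apply E→A, G and equate their A, G entries.
Row 3 is now all distinguished symbols — the join is lossless.

Yes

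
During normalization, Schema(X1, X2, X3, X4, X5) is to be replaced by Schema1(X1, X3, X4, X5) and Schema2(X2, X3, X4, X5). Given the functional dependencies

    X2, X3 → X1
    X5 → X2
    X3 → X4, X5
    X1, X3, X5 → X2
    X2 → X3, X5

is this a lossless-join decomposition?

Yes

Common attributes: Schema1 ∩ Schema2 = {X3, X4, X5}.
Closure of {X3, X4, X5}: X5 → X2 applies, adding X2; X2, X3 → X1 applies, adding X1. So (X3, X4, X5)⁺ = {X1, X2, X3, X4, X5}.
This closure contains every attribute of Schema1, so Schema1 ∩ Schema2 → Schema1. The join is lossless.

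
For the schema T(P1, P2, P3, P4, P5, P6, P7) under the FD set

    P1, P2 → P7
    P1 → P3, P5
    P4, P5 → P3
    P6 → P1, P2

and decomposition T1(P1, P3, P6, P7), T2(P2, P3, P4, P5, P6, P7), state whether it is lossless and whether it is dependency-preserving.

Lossless test: (P3, P6, P7)⁺ = {P1, P2, P3, P5, P6, P7}, which contains all of one fragment — lossless.
Dependency preservation: the restricted closure of {P1, P2} across the fragments never reaches {P7}, so P1, P2 → P7 cannot be enforced without a join — not preserved.

lossless but not dependency-preserving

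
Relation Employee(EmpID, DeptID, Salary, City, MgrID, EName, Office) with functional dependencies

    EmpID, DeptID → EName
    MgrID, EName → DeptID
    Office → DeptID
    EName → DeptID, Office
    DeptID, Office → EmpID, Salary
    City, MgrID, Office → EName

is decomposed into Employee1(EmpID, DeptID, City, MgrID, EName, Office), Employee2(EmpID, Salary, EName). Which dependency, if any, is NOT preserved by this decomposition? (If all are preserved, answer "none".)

EmpID, DeptID → EName lies within Employee1.
MgrID, EName → DeptID lies within Employee1.
Office → DeptID lies within Employee1.
EName → DeptID, Office lies within Employee1.
DeptID, Office → EmpID, Salary: restricted closure across fragments reaches EmpID, Salary.
City, MgrID, Office → EName lies within Employee1.
Every dependency is enforceable on the fragments, so the decomposition is dependency-preserving.

none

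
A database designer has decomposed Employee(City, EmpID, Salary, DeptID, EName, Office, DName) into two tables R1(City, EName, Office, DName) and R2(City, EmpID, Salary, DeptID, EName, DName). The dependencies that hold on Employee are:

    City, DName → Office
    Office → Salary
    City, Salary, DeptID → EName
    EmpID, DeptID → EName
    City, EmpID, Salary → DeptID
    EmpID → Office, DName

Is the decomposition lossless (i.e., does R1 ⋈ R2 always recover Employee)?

Common attributes: R1 ∩ R2 = {City, EName, DName}.
Closure of {City, EName, DName}: City, DName → Office applies, adding Office; Office → Salary applies, adding Salary. So (City, EName, DName)⁺ = {City, Salary, EName, Office, DName}.
This closure contains every attribute of R1, so R1 ∩ R2 → R1. The join is lossless.

Yes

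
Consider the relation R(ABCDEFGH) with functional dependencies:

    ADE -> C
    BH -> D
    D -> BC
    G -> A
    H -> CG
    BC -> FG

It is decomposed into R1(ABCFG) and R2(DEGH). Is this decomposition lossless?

No

Common attributes: R1 ∩ R2 = {G}.
Closure of {G}: G → A applies, adding A. So (G)⁺ = {AG}.
The closure contains neither all of R1 = {ABCFG} nor all of R2 = {DEGH}, so the common attributes are not a superkey of either fragment. The join is lossy.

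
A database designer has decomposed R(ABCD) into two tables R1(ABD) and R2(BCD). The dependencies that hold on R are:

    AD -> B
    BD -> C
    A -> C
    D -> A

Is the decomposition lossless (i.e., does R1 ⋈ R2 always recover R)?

Yes

Common attributes: R1 ∩ R2 = {BD}.
Closure of {BD}: BD → C applies, adding C; D → A applies, adding A. So (BD)⁺ = {ABCD}.
This closure contains every attribute of R1, so R1 ∩ R2 → R1. The join is lossless.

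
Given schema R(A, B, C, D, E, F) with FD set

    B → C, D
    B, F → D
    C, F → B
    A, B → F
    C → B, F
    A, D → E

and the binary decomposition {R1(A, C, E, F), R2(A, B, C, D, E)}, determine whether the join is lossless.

Common attributes: R1 ∩ R2 = {A, C, E}.
Closure of {A, C, E}: C → B, F applies, adding B, F; B → C, D applies, adding D. So (A, C, E)⁺ = {A, B, C, D, E, F}.
This closure contains every attribute of R1, so R1 ∩ R2 → R1. The join is lossless.

Yes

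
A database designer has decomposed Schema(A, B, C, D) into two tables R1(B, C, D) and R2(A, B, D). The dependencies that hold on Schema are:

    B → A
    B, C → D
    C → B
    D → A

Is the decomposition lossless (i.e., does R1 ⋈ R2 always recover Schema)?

Common attributes: R1 ∩ R2 = {B, D}.
Closure of {B, D}: B → A applies, adding A. So (B, D)⁺ = {A, B, D}.
This closure contains every attribute of R2, so R1 ∩ R2 → R2. The join is lossless.

Yes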